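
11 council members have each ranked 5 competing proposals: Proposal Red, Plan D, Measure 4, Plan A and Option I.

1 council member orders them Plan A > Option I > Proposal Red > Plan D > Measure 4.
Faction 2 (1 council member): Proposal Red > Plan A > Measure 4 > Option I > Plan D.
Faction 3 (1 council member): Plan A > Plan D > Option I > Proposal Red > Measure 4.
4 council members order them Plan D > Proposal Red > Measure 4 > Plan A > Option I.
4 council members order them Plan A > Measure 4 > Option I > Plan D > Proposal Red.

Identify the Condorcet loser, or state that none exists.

none

Head-to-head results (11 council members):
Proposal Red–Plan D: Plan D 9–2.
Proposal Red vs Measure 4: 7 to 4, Proposal Red.
Proposal Red vs Plan A: 1+4 = 5 for Proposal Red, 6 for Plan A — Plan A by 6–5.
Proposal Red vs Option I: Proposal Red is ranked higher on 1+4 = 5 ballots, Option I on 6. Option I wins 6–5.
Plan D vs Measure 4: Plan D, 6–5.
Plan D–Plan A: Plan A 7–4.
Plan D vs Option I: Option I wins 6–5.
Measure 4 vs Plan A: Measure 4 is ranked higher on 4 ballots, Plan A on 7. Plan A wins 7–4.
Measure 4 vs Option I: Measure 4 is ranked higher on 1+4+4 = 9 ballots, Option I on 2. Measure 4 wins 9–2.
Plan A vs Option I: Plan A preferred on 1+1+1+4+4 = 11 ballots; Plan A wins 11–0.
No option is winless: Proposal Red beats Measure 4; Plan D beats Proposal Red; Measure 4 beats Option I; Plan A beats Proposal Red; Option I beats Proposal Red. There is no Condorcet loser.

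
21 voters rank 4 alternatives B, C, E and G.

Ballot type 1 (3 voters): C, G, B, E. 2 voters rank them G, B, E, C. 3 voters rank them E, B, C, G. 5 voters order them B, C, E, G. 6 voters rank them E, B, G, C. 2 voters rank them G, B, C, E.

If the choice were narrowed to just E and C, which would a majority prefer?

E

Ballots ranking E above C: 2 + 3 + 6 = 11.
Ballots ranking C above E: 21 − 11 = 10.
E wins the head-to-head 11–10.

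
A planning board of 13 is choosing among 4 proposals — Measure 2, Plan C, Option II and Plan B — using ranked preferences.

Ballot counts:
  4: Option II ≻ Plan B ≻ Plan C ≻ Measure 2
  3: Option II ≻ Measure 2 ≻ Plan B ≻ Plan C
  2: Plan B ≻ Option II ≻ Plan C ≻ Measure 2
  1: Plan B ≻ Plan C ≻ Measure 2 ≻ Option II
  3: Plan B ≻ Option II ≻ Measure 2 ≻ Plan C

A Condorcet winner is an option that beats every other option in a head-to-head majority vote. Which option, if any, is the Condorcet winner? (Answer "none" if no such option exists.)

Option II

Pairwise majorities:
Measure 2 vs Plan C: Measure 2 preferred on 3+3 = 6 ballots; Plan C wins 7–6.
Measure 2 vs Option II: 1 to 12, Option II.
Measure 2 vs Plan B: 3 for Measure 2, 10 for Plan B — Plan B by 10–3.
Plan C vs Option II: 1 for Plan C, 12 for Option II — Option II by 12–1.
Plan C vs Plan B: 0 for Plan C, 13 for Plan B — Plan B by 13–0.
Option II vs Plan B: 4+3 = 7 for Option II, 6 for Plan B — Option II by 7–6.
Option II defeats every rival head-to-head and is the Condorcet winner.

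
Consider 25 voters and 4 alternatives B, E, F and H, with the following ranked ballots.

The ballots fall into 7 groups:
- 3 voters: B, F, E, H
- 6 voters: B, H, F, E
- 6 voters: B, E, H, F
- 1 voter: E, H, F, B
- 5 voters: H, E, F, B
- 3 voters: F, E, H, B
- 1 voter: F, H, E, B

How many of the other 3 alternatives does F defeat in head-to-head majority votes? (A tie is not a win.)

F against each rival (25 voters):
F vs B: F is ranked higher on 1+5+3+1 = 10 ballots, B on 15. B wins 15–10.
F vs E: F wins 13–12.
F–H: H 18–7.
F beats E; loses to B, H — 1 pairwise win.

1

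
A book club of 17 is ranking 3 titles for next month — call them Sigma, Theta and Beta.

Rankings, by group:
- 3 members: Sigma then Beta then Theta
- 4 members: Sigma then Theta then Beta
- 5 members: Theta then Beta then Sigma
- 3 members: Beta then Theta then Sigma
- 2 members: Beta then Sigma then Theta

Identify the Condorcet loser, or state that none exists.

Pairwise majorities:
Sigma vs Theta: Sigma, 9–8.
Sigma vs Beta: 3+4 = 7 for Sigma, 10 for Beta — Beta by 10–7.
Theta vs Beta: Theta wins 9–8.
No book is winless: Sigma beats Theta; Theta beats Beta; Beta beats Sigma. There is no Condorcet loser.

none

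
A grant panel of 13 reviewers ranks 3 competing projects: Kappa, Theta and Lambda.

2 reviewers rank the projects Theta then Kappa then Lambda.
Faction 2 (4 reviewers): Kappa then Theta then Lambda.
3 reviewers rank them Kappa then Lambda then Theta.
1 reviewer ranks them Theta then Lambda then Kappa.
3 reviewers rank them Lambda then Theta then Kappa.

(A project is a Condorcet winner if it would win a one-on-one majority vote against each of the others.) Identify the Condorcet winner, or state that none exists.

Head-to-head results (13 reviewers):
Kappa vs Theta: Kappa wins 7–6.
Kappa vs Lambda: Kappa, 9–4.
Theta vs Lambda: Theta wins 7–6.
Kappa defeats every rival head-to-head and is the Condorcet winner.

Kappa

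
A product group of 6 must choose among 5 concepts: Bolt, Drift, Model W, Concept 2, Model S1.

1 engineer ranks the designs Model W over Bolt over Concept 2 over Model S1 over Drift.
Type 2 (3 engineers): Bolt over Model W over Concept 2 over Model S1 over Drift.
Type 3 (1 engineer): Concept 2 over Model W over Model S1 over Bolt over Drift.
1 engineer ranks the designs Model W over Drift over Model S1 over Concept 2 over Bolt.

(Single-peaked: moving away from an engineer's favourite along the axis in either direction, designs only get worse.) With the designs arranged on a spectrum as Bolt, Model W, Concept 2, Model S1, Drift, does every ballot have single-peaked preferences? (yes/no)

Axis positions: Bolt=1, Model W=2, Concept 2=3, Model S1=4, Drift=5.
Type 1 (peak Model W at position 2): ranking walks positions 2-1-3-4-5, expanding outward from the peak — single-peaked.
Type 2 (peak Bolt at position 1): ranking walks positions 1-2-3-4-5, expanding outward from the peak — single-peaked.
Type 3 (peak Concept 2 at position 3): ranking walks positions 3-2-4-1-5, expanding outward from the peak — single-peaked.
Type 4: ranking walks positions 2-5-4-3-1; Drift is ranked above Concept 2 even though Concept 2 lies between Drift and the peak Model W on the axis — preferences dip and rise again. Not single-peaked.
Type 4 violates single-peakedness, so the profile is not single-peaked on this axis.

no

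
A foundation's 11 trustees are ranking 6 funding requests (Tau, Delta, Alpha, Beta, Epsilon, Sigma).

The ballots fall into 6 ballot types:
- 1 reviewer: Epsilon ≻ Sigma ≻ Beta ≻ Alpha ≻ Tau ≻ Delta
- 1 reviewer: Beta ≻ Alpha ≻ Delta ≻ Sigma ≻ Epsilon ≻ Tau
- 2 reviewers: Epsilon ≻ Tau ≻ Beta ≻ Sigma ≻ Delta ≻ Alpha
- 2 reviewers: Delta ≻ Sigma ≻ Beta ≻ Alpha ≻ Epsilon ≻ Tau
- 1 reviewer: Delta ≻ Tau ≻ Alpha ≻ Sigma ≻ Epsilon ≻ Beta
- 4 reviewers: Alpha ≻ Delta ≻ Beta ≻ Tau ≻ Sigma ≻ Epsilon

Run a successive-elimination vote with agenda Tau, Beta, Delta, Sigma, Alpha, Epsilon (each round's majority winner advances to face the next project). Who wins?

Alpha

Round 1: Tau vs Beta — 3–8, Beta advances.
Round 2: Beta vs Delta — 4–7, Delta advances.
Round 3: Delta vs Sigma — 8–3, Delta advances.
Round 4: Delta vs Alpha — 5–6, Alpha advances.
Round 5: Alpha vs Epsilon — 8–3, Alpha advances.
Alpha survives the agenda.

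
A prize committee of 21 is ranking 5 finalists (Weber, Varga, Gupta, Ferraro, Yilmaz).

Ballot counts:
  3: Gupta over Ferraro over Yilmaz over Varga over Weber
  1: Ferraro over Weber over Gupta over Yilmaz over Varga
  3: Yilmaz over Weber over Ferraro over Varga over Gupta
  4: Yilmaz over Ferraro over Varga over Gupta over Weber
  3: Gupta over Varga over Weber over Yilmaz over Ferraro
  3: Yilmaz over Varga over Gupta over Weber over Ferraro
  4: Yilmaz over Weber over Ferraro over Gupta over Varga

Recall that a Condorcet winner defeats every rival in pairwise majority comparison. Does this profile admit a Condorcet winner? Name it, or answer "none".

Yilmaz

Pairwise majorities:
Weber–Varga: Varga 13–8.
Weber vs Gupta: Gupta, 13–8.
Weber vs Ferraro: Weber wins 13–8.
Weber–Yilmaz: Yilmaz 17–4.
Varga vs Gupta: Gupta, 11–10.
Varga vs Ferraro: Ferraro, 15–6.
Varga vs Yilmaz: Yilmaz wins 18–3.
Gupta vs Ferraro: Ferraro wins 12–9.
Gupta vs Yilmaz: Yilmaz wins 14–7.
Ferraro vs Yilmaz: Yilmaz wins 17–4.
Only Yilmaz has no losses; Yilmaz is the Condorcet winner.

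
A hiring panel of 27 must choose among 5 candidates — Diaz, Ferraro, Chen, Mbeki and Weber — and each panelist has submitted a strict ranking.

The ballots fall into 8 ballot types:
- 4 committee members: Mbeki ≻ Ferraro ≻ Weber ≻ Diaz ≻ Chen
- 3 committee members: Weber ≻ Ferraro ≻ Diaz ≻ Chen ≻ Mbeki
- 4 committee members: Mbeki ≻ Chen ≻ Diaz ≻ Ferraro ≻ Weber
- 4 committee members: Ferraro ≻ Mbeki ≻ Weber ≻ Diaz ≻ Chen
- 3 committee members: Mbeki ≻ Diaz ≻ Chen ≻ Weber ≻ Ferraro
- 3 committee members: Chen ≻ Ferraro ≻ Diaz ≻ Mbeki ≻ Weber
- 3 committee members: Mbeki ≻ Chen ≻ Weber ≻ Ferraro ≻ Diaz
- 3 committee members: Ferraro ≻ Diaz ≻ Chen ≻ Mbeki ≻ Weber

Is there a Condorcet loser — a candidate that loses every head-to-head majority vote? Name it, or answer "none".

Head-to-head results (27 committee members):
Diaz vs Ferraro: Ferraro wins 20–7.
Diaz vs Chen: Diaz is ranked higher on 4+3+4+3+3 = 17 ballots, Chen on 10. Diaz wins 17–10.
Diaz vs Mbeki: Mbeki wins 18–9.
Diaz vs Weber: Diaz is ranked higher on 4+3+3+3 = 13 ballots, Weber on 14. Weber wins 14–13.
Ferraro vs Chen: Ferraro preferred on 4+3+4+3 = 14 ballots; Ferraro wins 14–13.
Ferraro vs Mbeki: 3+4+3+3 = 13 for Ferraro, 14 for Mbeki — Mbeki by 14–13.
Ferraro vs Weber: Ferraro wins 18–9.
Chen vs Mbeki: Mbeki wins 18–9.
Chen–Weber: Chen 16–11.
Mbeki–Weber: Mbeki 24–3.
Each candidate has at least one pairwise win (Diaz beats Chen; Ferraro beats Diaz; Chen beats Weber; Mbeki beats Diaz; Weber beats Diaz) — no Condorcet loser.

none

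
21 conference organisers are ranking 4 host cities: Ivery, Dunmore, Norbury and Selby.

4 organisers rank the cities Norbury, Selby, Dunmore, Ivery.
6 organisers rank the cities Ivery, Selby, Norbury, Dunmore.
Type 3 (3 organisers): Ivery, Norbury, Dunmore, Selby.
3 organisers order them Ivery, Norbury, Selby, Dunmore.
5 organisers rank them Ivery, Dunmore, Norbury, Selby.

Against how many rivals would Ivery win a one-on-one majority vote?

Ivery against each rival (21 organisers):
Ivery vs Dunmore: Ivery, 17–4.
Ivery vs Norbury: Ivery is ranked higher on 6+3+3+5 = 17 ballots, Norbury on 4. Ivery wins 17–4.
Ivery vs Selby: Ivery, 17–4.
Ivery beats Dunmore, Norbury, Selby — 3 pairwise wins.

3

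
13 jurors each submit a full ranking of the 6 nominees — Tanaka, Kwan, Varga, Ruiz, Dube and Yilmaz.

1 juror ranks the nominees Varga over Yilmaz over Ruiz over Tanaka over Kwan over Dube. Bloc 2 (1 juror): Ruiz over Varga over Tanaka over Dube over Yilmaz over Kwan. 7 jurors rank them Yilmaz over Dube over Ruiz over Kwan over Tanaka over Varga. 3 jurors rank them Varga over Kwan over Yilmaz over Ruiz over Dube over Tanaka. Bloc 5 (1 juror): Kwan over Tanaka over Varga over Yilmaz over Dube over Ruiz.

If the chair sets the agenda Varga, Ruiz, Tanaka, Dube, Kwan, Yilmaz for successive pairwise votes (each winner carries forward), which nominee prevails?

Round 1: Varga vs Ruiz — 5–8, Ruiz advances.
Round 2: Ruiz vs Tanaka — 12–1, Ruiz advances.
Round 3: Ruiz vs Dube — 5–8, Dube advances.
Round 4: Dube vs Kwan — 8–5, Dube advances.
Round 5: Dube vs Yilmaz — 1–12, Yilmaz advances.
The agenda winner is Yilmaz.

Yilmaz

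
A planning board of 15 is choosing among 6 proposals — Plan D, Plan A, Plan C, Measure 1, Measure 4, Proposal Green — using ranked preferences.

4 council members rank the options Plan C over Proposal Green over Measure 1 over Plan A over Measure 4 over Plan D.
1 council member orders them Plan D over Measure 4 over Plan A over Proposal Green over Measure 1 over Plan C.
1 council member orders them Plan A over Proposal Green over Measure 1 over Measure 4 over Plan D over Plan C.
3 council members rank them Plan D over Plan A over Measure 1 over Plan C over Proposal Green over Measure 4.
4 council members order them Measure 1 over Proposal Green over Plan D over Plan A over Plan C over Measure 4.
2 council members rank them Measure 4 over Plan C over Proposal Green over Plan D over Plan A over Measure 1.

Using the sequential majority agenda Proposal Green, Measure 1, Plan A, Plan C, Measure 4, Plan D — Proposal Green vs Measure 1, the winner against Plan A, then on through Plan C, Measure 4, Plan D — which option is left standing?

Plan D

Round 1: Proposal Green vs Measure 1 — 8–7, Proposal Green advances.
Round 2: Proposal Green vs Plan A — 10–5, Proposal Green advances.
Round 3: Proposal Green vs Plan C — 6–9, Plan C advances.
Round 4: Plan C vs Measure 4 — 11–4, Plan C advances.
Round 5: Plan C vs Plan D — 6–9, Plan D advances.
The agenda winner is Plan D.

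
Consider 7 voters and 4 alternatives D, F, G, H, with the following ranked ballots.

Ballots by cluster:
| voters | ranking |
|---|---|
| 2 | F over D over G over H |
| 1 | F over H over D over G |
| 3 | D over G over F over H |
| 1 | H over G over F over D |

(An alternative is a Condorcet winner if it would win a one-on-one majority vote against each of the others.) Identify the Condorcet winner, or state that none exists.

Pairwise majorities:
D vs F: D preferred on 3 ballots; F wins 4–3.
D vs G: 6 to 1, D.
D vs H: 2+3 = 5 for D, 2 for H — D by 5–2.
F vs G: 3 to 4, G.
F vs H: F preferred on 2+1+3 = 6 ballots; F wins 6–1.
G vs H: 2+3 = 5 for G, 2 for H — G by 5–2.
Every alternative loses at least once (D loses to F; F loses to G; G loses to D; H loses to D). The majority relation contains the cycle D → G → F → D, so there is no Condorcet winner.

none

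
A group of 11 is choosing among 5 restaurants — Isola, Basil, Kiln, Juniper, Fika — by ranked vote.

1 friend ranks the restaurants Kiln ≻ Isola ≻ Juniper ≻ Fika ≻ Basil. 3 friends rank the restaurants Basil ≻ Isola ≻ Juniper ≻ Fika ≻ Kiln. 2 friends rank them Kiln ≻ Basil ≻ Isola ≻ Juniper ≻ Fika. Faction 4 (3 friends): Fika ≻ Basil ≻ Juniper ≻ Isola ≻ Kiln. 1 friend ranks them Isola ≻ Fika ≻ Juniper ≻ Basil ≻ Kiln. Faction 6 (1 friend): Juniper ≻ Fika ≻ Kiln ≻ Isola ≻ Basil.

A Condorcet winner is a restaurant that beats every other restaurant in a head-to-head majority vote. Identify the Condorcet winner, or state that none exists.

Pairwise majorities:
Isola–Basil: Basil 8–3.
Isola vs Kiln: Isola wins 7–4.
Isola–Juniper: Isola 7–4.
Isola–Fika: Isola 7–4.
Basil–Kiln: Basil 7–4.
Basil vs Juniper: Basil wins 8–3.
Basil vs Fika: Fika wins 6–5.
Kiln vs Juniper: Juniper wins 8–3.
Kiln–Fika: Fika 8–3.
Juniper vs Fika: Juniper wins 7–4.
Each restaurant drops at least one matchup (Isola loses to Basil; Basil loses to Fika; Kiln loses to Isola; Juniper loses to Isola; Fika loses to Isola); the cycle Isola > Fika > Basil > Isola rules out a Condorcet winner.

none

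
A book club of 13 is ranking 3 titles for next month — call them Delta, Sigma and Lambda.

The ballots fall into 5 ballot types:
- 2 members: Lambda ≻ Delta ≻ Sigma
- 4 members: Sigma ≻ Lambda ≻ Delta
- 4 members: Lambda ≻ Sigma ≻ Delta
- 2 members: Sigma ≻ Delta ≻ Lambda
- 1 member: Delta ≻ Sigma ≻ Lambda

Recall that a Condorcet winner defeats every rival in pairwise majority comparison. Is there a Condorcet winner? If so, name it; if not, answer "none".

Pairwise majorities:
Delta vs Sigma: Sigma wins 10–3.
Delta vs Lambda: Delta is ranked higher on 2+1 = 3 ballots, Lambda on 10. Lambda wins 10–3.
Sigma–Lambda: Sigma 7–6.
Sigma defeats every rival head-to-head and is the Condorcet winner.

Sigma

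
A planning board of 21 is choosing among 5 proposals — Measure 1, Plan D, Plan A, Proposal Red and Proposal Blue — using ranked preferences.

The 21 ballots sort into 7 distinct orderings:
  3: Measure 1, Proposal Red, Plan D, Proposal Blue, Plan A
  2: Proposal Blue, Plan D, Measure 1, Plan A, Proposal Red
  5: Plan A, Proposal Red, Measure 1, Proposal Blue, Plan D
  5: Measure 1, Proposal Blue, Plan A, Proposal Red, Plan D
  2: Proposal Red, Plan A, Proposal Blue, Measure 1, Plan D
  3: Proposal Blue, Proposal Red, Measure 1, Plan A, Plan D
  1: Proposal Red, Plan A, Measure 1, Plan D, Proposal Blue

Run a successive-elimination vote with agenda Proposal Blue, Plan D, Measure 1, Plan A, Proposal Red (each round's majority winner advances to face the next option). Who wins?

Round 1: Proposal Blue vs Plan D — 17–4, Proposal Blue advances.
Round 2: Proposal Blue vs Measure 1 — 7–14, Measure 1 advances.
Round 3: Measure 1 vs Plan A — 13–8, Measure 1 advances.
Round 4: Measure 1 vs Proposal Red — 10–11, Proposal Red advances.
Proposal Red survives the agenda.

Proposal Red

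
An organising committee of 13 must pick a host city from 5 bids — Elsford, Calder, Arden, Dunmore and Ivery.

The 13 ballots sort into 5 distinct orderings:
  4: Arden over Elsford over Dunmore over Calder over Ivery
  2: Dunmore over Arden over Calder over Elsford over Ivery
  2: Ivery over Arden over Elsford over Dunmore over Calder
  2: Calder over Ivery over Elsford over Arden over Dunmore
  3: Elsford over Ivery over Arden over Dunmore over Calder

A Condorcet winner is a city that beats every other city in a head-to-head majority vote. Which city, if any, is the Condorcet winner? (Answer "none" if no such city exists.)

Head-to-head results (13 organisers):
Elsford–Calder: Elsford 9–4.
Elsford vs Arden: Arden wins 8–5.
Elsford–Dunmore: Elsford 11–2.
Elsford–Ivery: Elsford 9–4.
Calder vs Arden: Arden, 11–2.
Calder–Dunmore: Dunmore 11–2.
Calder–Ivery: Calder 8–5.
Arden vs Dunmore: Arden, 11–2.
Arden–Ivery: Ivery 7–6.
Dunmore–Ivery: Ivery 7–6.
Every city loses at least once (Elsford loses to Arden; Calder loses to Elsford; Arden loses to Ivery; Dunmore loses to Elsford; Ivery loses to Elsford). The majority relation contains the cycle Elsford > Ivery > Arden > Elsford, so there is no Condorcet winner.

none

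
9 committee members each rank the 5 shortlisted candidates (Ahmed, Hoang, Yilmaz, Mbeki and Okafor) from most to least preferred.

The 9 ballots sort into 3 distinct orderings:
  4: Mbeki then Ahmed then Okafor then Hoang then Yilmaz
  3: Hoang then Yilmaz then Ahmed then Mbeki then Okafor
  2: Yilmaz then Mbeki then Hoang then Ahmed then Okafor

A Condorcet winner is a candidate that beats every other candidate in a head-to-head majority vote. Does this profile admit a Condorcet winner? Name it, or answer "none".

none

Check each pair by majority over 9 ballots:
Ahmed vs Hoang: 4 for Ahmed, 5 for Hoang — Hoang by 5–4.
Ahmed vs Yilmaz: Ahmed preferred on 4 ballots; Yilmaz wins 5–4.
Ahmed vs Mbeki: 3 for Ahmed, 6 for Mbeki — Mbeki by 6–3.
Ahmed vs Okafor: Ahmed is ranked higher on 4+3+2 = 9 ballots, Okafor on 0. Ahmed wins 9–0.
Hoang vs Yilmaz: Hoang is ranked higher on 4+3 = 7 ballots, Yilmaz on 2. Hoang wins 7–2.
Hoang vs Mbeki: Hoang preferred on 3 ballots; Mbeki wins 6–3.
Hoang vs Okafor: 3+2 = 5 for Hoang, 4 for Okafor — Hoang by 5–4.
Yilmaz vs Mbeki: 3+2 = 5 for Yilmaz, 4 for Mbeki — Yilmaz by 5–4.
Yilmaz vs Okafor: 5 to 4, Yilmaz.
Mbeki vs Okafor: Mbeki is ranked higher on 4+3+2 = 9 ballots, Okafor on 0. Mbeki wins 9–0.
No candidate is unbeaten: Ahmed loses to Hoang; Hoang loses to Mbeki; Yilmaz loses to Hoang; Mbeki loses to Yilmaz; Okafor loses to Ahmed. In particular Hoang > Yilmaz > Mbeki > Hoang is a majority cycle — no Condorcet winner exists.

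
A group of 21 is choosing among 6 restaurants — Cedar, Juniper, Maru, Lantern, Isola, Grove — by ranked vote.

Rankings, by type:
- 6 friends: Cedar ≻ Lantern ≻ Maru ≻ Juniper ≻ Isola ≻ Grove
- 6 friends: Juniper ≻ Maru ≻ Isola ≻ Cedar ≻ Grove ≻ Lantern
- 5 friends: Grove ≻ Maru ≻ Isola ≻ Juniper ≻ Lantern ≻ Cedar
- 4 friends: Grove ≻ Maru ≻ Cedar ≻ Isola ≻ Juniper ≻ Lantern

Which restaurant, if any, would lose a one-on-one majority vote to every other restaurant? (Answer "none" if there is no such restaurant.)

Pairwise majorities:
Cedar vs Juniper: Juniper, 11–10.
Cedar–Maru: Maru 15–6.
Cedar vs Lantern: 6+6+4 = 16 for Cedar, 5 for Lantern — Cedar by 16–5.
Cedar vs Isola: 6+4 = 10 for Cedar, 11 for Isola — Isola by 11–10.
Cedar vs Grove: Cedar, 12–9.
Juniper vs Maru: Juniper preferred on 6 ballots; Maru wins 15–6.
Juniper vs Lantern: Juniper wins 15–6.
Juniper vs Isola: Juniper preferred on 6+6 = 12 ballots; Juniper wins 12–9.
Juniper vs Grove: Juniper wins 12–9.
Maru–Lantern: Maru 15–6.
Maru vs Isola: Maru wins 21–0.
Maru vs Grove: Maru wins 12–9.
Lantern vs Isola: Isola wins 15–6.
Lantern vs Grove: 6 to 15, Grove.
Isola vs Grove: Isola, 12–9.
Only Lantern has no wins; Lantern is the Condorcet loser.

Lantern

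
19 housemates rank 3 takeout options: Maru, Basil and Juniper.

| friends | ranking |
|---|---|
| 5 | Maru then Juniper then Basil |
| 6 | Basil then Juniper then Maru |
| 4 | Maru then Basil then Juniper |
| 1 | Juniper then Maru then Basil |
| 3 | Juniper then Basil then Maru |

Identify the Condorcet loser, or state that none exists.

Pairwise majorities:
Maru vs Basil: Maru, 10–9.
Maru vs Juniper: Maru is ranked higher on 5+4 = 9 ballots, Juniper on 10. Juniper wins 10–9.
Basil vs Juniper: 6+4 = 10 for Basil, 9 for Juniper — Basil by 10–9.
No restaurant is winless: Maru beats Basil; Basil beats Juniper; Juniper beats Maru. There is no Condorcet loser.

none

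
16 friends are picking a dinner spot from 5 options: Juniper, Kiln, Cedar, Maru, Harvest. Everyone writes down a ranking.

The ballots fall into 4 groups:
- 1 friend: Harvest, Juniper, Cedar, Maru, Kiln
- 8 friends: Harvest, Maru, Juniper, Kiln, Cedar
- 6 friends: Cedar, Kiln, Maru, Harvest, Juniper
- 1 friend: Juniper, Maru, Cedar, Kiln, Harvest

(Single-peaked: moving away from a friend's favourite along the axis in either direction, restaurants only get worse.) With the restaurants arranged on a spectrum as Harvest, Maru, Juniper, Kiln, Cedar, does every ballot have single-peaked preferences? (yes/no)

Axis positions: Harvest=1, Maru=2, Juniper=3, Kiln=4, Cedar=5.
Group 1: ranking walks positions 1-3-5-2-4; Juniper is ranked above Maru even though Maru lies between Juniper and the peak Harvest on the axis — preferences dip and rise again. Not single-peaked.
Group 2 (peak Harvest at position 1): ranking walks positions 1-2-3-4-5, expanding outward from the peak — single-peaked.
Group 3: ranking walks positions 5-4-2-1-3; Maru is ranked above Juniper even though Juniper lies between Maru and the peak Cedar on the axis — preferences dip and rise again. Not single-peaked.
Group 4: ranking walks positions 3-2-5-4-1; Cedar is ranked above Kiln even though Kiln lies between Cedar and the peak Juniper on the axis — preferences dip and rise again. Not single-peaked.
Group 1 violates single-peakedness, so the profile is not single-peaked on this axis.

no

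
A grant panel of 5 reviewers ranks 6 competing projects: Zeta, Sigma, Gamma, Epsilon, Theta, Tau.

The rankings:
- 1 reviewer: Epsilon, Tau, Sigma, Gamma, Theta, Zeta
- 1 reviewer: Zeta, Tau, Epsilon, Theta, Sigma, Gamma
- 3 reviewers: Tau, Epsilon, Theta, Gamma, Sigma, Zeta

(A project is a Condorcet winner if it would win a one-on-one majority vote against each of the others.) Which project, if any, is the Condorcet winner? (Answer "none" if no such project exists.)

Head-to-head results (5 reviewers):
Zeta vs Sigma: Zeta is ranked higher on 1 ballot, Sigma on 4. Sigma wins 4–1.
Zeta vs Gamma: Gamma, 4–1.
Zeta–Epsilon: Epsilon 4–1.
Zeta vs Theta: 1 for Zeta, 4 for Theta — Theta by 4–1.
Zeta vs Tau: Tau, 4–1.
Sigma vs Gamma: Gamma, 3–2.
Sigma–Epsilon: Epsilon 5–0.
Sigma–Theta: Theta 4–1.
Sigma–Tau: Tau 5–0.
Gamma vs Epsilon: Gamma preferred on 0 ballots; Epsilon wins 5–0.
Gamma vs Theta: Gamma is ranked higher on 1 ballot, Theta on 4. Theta wins 4–1.
Gamma vs Tau: Tau, 5–0.
Epsilon vs Theta: Epsilon preferred on 1+1+3 = 5 ballots; Epsilon wins 5–0.
Epsilon vs Tau: Tau, 4–1.
Theta vs Tau: Tau wins 5–0.
Only Tau has no losses; Tau is the Condorcet winner.

Tau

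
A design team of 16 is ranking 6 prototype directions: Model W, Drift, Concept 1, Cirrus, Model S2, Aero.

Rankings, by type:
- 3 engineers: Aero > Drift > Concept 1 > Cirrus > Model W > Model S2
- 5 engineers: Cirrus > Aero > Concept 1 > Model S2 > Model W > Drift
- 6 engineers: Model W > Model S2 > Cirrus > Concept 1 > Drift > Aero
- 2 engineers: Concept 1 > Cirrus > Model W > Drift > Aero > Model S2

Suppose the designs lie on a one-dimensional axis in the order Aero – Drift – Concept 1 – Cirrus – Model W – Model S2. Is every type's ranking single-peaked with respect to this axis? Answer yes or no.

Axis positions: Aero=1, Drift=2, Concept 1=3, Cirrus=4, Model W=5, Model S2=6.
Type 1 (peak Aero at position 1): ranking walks positions 1-2-3-4-5-6, expanding outward from the peak — single-peaked.
Type 2: ranking walks positions 4-1-3-6-5-2; Aero is ranked above Concept 1 even though Concept 1 lies between Aero and the peak Cirrus on the axis — preferences dip and rise again. Not single-peaked.
Type 3 (peak Model W at position 5): ranking walks positions 5-6-4-3-2-1, expanding outward from the peak — single-peaked.
Type 4 (peak Concept 1 at position 3): ranking walks positions 3-4-5-2-1-6, expanding outward from the peak — single-peaked.
Type 2 violates single-peakedness, so the profile is not single-peaked on this axis.

no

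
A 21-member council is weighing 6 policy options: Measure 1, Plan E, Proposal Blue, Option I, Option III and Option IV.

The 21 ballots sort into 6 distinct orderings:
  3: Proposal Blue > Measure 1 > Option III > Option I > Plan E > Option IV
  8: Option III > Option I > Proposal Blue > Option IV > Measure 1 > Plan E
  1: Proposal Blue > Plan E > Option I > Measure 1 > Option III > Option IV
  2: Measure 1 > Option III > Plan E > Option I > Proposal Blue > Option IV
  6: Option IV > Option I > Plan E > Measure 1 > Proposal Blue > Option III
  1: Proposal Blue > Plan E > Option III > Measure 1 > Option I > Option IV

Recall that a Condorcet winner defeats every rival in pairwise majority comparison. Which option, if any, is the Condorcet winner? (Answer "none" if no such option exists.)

Check each pair by majority over 21 ballots:
Measure 1 vs Plan E: Measure 1 is ranked higher on 3+8+2 = 13 ballots, Plan E on 8. Measure 1 wins 13–8.
Measure 1 vs Proposal Blue: Measure 1 is ranked higher on 2+6 = 8 ballots, Proposal Blue on 13. Proposal Blue wins 13–8.
Measure 1 vs Option I: Option I, 15–6.
Measure 1 vs Option III: 3+1+2+6 = 12 for Measure 1, 9 for Option III — Measure 1 by 12–9.
Measure 1 vs Option IV: Option IV wins 14–7.
Plan E vs Proposal Blue: Proposal Blue, 13–8.
Plan E vs Option I: Plan E is ranked higher on 1+2+1 = 4 ballots, Option I on 17. Option I wins 17–4.
Plan E vs Option III: Plan E is ranked higher on 1+6+1 = 8 ballots, Option III on 13. Option III wins 13–8.
Plan E vs Option IV: 3+1+2+1 = 7 for Plan E, 14 for Option IV — Option IV by 14–7.
Proposal Blue vs Option I: Option I, 16–5.
Proposal Blue–Option III: Proposal Blue 11–10.
Proposal Blue vs Option IV: Proposal Blue, 15–6.
Option I–Option III: Option III 14–7.
Option I vs Option IV: Option I is ranked higher on 3+8+1+2+1 = 15 ballots, Option IV on 6. Option I wins 15–6.
Option III vs Option IV: 15 to 6, Option III.
Each option drops at least one matchup (Measure 1 loses to Proposal Blue; Plan E loses to Measure 1; Proposal Blue loses to Option I; Option I loses to Option III; Option III loses to Measure 1; Option IV loses to Proposal Blue); the cycle Measure 1 > Option III > Option I > Measure 1 rules out a Condorcet winner.

none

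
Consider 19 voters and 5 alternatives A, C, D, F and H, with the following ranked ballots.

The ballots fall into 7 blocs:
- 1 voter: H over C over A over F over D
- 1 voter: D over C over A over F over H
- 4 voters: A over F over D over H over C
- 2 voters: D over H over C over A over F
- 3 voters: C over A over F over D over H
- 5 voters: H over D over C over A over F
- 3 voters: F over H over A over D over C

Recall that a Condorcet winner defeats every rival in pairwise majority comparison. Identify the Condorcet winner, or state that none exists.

none

Head-to-head results (19 voters):
A vs C: 7 to 12, C.
A vs D: 11 to 8, A.
A vs F: A is ranked higher on 1+1+4+2+3+5 = 16 ballots, F on 3. A wins 16–3.
A vs H: 8 to 11, H.
C vs D: 4 to 15, D.
C vs F: 1+1+2+3+5 = 12 for C, 7 for F — C by 12–7.
C vs H: 1+3 = 4 for C, 15 for H — H by 15–4.
D vs F: D preferred on 1+2+5 = 8 ballots; F wins 11–8.
D vs H: 10 to 9, D.
F vs H: F is ranked higher on 1+4+3+3 = 11 ballots, H on 8. F wins 11–8.
Every alternative loses at least once (A loses to C; C loses to D; D loses to A; F loses to A; H loses to D). The majority relation contains the cycle A > D > C > A, so there is no Condorcet winner.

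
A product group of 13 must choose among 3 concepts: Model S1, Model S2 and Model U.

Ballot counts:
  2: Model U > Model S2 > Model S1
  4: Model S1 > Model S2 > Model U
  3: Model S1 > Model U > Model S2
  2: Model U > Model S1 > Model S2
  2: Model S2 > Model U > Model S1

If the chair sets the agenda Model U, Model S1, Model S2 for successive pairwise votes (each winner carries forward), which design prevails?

Round 1: Model U vs Model S1 — 6–7, Model S1 advances.
Round 2: Model S1 vs Model S2 — 9–4, Model S1 advances.
The agenda winner is Model S1.

Model S1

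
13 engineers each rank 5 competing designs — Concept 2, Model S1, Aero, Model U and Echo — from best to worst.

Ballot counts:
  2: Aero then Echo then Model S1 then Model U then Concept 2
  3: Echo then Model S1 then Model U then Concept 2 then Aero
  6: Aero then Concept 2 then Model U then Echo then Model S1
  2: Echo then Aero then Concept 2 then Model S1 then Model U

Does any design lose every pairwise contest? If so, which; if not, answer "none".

Model U

Head-to-head results (13 engineers):
Concept 2 vs Model S1: 8 to 5, Concept 2.
Concept 2–Aero: Aero 10–3.
Concept 2 vs Model U: Concept 2 is ranked higher on 6+2 = 8 ballots, Model U on 5. Concept 2 wins 8–5.
Concept 2 vs Echo: Echo wins 7–6.
Model S1 vs Aero: Model S1 preferred on 3 ballots; Aero wins 10–3.
Model S1 vs Model U: 7 to 6, Model S1.
Model S1 vs Echo: Model S1 is ranked higher on 0 ballots, Echo on 13. Echo wins 13–0.
Aero vs Model U: 2+6+2 = 10 for Aero, 3 for Model U — Aero by 10–3.
Aero–Echo: Aero 8–5.
Model U vs Echo: Model U is ranked higher on 6 ballots, Echo on 7. Echo wins 7–6.
Only Model U has no wins; Model U is the Condorcet loser.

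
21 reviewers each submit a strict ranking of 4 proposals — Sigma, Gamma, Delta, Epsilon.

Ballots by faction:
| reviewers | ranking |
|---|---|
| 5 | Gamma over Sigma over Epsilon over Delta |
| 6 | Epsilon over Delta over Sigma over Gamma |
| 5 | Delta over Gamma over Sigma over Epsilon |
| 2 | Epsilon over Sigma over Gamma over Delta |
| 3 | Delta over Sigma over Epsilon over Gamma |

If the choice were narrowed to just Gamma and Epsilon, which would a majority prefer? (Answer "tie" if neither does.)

Epsilon

Ballots ranking Gamma above Epsilon: 5 + 5 = 10.
Ballots ranking Epsilon above Gamma: 21 − 10 = 11.
Epsilon wins the head-to-head 11–10.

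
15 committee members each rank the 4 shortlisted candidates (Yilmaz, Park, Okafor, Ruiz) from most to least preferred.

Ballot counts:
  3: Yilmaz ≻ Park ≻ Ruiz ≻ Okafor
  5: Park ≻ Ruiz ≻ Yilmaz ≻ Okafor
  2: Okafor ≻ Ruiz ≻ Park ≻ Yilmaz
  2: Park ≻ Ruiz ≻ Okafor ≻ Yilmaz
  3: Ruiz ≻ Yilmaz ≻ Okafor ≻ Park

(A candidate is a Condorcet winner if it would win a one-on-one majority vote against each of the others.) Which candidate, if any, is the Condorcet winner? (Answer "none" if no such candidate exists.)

Check each pair by majority over 15 ballots:
Yilmaz vs Park: Yilmaz preferred on 3+3 = 6 ballots; Park wins 9–6.
Yilmaz vs Okafor: 3+5+3 = 11 for Yilmaz, 4 for Okafor — Yilmaz by 11–4.
Yilmaz vs Ruiz: Yilmaz preferred on 3 ballots; Ruiz wins 12–3.
Park vs Okafor: Park is ranked higher on 3+5+2 = 10 ballots, Okafor on 5. Park wins 10–5.
Park vs Ruiz: Park is ranked higher on 3+5+2 = 10 ballots, Ruiz on 5. Park wins 10–5.
Okafor vs Ruiz: 2 for Okafor, 13 for Ruiz — Ruiz by 13–2.
Park wins every pairwise contest, so Park is the Condorcet winner.

Park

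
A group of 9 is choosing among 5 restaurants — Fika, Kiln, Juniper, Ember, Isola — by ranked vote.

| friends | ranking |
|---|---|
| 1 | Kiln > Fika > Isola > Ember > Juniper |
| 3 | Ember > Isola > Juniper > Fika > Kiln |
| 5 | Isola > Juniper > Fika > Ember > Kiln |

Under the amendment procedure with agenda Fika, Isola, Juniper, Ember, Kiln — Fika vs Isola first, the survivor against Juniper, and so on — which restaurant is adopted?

Isola

Round 1: Fika vs Isola — 1–8, Isola advances.
Round 2: Isola vs Juniper — 9–0, Isola advances.
Round 3: Isola vs Ember — 6–3, Isola advances.
Round 4: Isola vs Kiln — 8–1, Isola advances.
Isola survives the agenda.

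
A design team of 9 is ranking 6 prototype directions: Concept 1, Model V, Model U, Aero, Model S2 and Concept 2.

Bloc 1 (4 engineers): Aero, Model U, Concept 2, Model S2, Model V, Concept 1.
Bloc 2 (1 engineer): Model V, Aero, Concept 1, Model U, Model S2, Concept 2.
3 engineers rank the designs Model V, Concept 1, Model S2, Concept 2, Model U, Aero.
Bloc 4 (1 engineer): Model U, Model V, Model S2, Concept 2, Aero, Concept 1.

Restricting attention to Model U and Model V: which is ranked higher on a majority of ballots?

Model U

Ballots ranking Model U above Model V: 4 + 1 = 5.
Ballots ranking Model V above Model U: 9 − 5 = 4.
Model U wins the head-to-head 5–4.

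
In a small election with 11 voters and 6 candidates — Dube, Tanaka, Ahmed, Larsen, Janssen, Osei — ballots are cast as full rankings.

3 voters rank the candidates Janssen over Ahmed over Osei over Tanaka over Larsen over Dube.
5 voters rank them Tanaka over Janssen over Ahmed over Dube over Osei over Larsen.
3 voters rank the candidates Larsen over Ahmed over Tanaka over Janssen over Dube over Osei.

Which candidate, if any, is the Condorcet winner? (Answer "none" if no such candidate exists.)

none

Check each pair by majority over 11 ballots:
Dube vs Tanaka: Dube preferred on 0 ballots; Tanaka wins 11–0.
Dube vs Ahmed: Dube is ranked higher on 0 ballots, Ahmed on 11. Ahmed wins 11–0.
Dube–Larsen: Larsen 6–5.
Dube–Janssen: Janssen 11–0.
Dube vs Osei: Dube, 8–3.
Tanaka vs Ahmed: 5 for Tanaka, 6 for Ahmed — Ahmed by 6–5.
Tanaka vs Larsen: Tanaka, 8–3.
Tanaka vs Janssen: Tanaka preferred on 5+3 = 8 ballots; Tanaka wins 8–3.
Tanaka vs Osei: Tanaka, 8–3.
Ahmed–Larsen: Ahmed 8–3.
Ahmed vs Janssen: Janssen wins 8–3.
Ahmed vs Osei: Ahmed preferred on 3+5+3 = 11 ballots; Ahmed wins 11–0.
Larsen–Janssen: Janssen 8–3.
Larsen vs Osei: Larsen preferred on 3 ballots; Osei wins 8–3.
Janssen vs Osei: Janssen wins 11–0.
Every candidate loses at least once (Dube loses to Tanaka; Tanaka loses to Ahmed; Ahmed loses to Janssen; Larsen loses to Tanaka; Janssen loses to Tanaka; Osei loses to Dube). The majority relation contains the cycle Dube beats Osei beats Larsen beats Dube, so there is no Condorcet winner.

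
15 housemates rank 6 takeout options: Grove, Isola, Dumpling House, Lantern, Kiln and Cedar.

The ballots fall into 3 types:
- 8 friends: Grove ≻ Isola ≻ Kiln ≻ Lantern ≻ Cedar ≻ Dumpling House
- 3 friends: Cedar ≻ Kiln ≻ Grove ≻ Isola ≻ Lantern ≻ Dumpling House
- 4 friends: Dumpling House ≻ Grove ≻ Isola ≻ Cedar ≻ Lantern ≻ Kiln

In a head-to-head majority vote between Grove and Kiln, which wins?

Ballots ranking Grove above Kiln: 8 + 4 = 12.
Ballots ranking Kiln above Grove: 15 − 12 = 3.
Grove wins the head-to-head 12–3.

Grove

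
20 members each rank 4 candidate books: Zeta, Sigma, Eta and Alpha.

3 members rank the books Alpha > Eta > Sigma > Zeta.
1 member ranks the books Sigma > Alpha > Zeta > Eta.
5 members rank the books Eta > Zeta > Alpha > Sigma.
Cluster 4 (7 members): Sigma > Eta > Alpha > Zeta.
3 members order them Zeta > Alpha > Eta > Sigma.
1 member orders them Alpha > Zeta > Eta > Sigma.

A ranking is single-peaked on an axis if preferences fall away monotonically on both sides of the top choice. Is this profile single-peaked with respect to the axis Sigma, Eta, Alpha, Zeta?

no

Axis positions: Sigma=1, Eta=2, Alpha=3, Zeta=4.
Cluster 1 (peak Alpha at position 3): ranking walks positions 3-2-1-4, expanding outward from the peak — single-peaked.
Cluster 2: ranking walks positions 1-3-4-2; Alpha is ranked above Eta even though Eta lies between Alpha and the peak Sigma on the axis — preferences dip and rise again. Not single-peaked.
Cluster 3: ranking walks positions 2-4-3-1; Zeta is ranked above Alpha even though Alpha lies between Zeta and the peak Eta on the axis — preferences dip and rise again. Not single-peaked.
Cluster 4 (peak Sigma at position 1): ranking walks positions 1-2-3-4, expanding outward from the peak — single-peaked.
Cluster 5 (peak Zeta at position 4): ranking walks positions 4-3-2-1, expanding outward from the peak — single-peaked.
Cluster 6 (peak Alpha at position 3): ranking walks positions 3-4-2-1, expanding outward from the peak — single-peaked.
Cluster 2 violates single-peakedness, so the profile is not single-peaked on this axis.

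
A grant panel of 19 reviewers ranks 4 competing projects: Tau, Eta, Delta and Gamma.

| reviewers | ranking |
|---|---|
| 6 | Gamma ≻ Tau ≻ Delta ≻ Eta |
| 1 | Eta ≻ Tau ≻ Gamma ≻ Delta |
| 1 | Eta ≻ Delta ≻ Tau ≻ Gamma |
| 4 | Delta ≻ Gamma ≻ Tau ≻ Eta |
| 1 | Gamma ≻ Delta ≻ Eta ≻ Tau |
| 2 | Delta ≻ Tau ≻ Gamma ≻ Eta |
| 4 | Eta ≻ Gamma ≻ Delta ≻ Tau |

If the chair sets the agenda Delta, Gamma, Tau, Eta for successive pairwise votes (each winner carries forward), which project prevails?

Round 1: Delta vs Gamma — 7–12, Gamma advances.
Round 2: Gamma vs Tau — 15–4, Gamma advances.
Round 3: Gamma vs Eta — 13–6, Gamma advances.
The agenda winner is Gamma.

Gamma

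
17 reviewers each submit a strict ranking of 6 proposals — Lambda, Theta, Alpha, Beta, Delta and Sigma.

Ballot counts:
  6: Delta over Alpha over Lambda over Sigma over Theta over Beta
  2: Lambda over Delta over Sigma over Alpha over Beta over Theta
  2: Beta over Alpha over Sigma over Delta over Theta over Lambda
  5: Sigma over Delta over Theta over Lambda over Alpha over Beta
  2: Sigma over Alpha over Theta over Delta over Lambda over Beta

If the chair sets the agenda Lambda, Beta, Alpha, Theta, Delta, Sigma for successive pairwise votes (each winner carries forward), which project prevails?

Sigma

Round 1: Lambda vs Beta — 15–2, Lambda advances.
Round 2: Lambda vs Alpha — 7–10, Alpha advances.
Round 3: Alpha vs Theta — 12–5, Alpha advances.
Round 4: Alpha vs Delta — 4–13, Delta advances.
Round 5: Delta vs Sigma — 8–9, Sigma advances.
The agenda winner is Sigma.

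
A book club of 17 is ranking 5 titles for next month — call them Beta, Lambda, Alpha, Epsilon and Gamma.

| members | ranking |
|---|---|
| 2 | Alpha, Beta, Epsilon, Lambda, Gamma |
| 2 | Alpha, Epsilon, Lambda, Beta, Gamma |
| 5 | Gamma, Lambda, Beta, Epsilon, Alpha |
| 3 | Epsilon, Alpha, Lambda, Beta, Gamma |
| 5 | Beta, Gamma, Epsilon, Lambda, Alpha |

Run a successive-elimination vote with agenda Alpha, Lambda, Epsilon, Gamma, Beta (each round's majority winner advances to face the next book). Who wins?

Round 1: Alpha vs Lambda — 7–10, Lambda advances.
Round 2: Lambda vs Epsilon — 5–12, Epsilon advances.
Round 3: Epsilon vs Gamma — 7–10, Gamma advances.
Round 4: Gamma vs Beta — 5–12, Beta advances.
Beta survives the agenda.

Beta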